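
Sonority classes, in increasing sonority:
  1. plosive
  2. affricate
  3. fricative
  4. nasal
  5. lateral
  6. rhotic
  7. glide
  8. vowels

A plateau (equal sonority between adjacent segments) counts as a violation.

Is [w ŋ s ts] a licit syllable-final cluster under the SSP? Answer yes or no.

/w/: glide = 7.
/ŋ/: nasal = 4.
/s/: fricative = 3.
/ts/: affricate = 2.
The profile 7-4-3-2 strictly falls, so the syllable-final cluster satisfies the SSP.

yes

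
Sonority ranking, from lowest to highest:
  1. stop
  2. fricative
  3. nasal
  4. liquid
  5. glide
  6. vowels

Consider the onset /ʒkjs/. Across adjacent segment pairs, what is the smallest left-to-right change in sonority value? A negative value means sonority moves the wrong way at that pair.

-3

/ʒ/ — fricative, sonority 2.
/k/ — stop, sonority 1.
/j/ — glide, sonority 5.
/s/ — fricative, sonority 2.
/ʒ/→/k/: change -1.
/k/→/j/: change +4.
/j/→/s/: change -3.
Minimum = -3.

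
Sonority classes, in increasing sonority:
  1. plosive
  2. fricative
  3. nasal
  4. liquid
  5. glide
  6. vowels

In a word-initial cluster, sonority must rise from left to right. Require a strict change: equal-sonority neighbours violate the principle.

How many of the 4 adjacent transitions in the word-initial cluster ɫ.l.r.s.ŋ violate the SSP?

3

/ɫ/: liquid = 4.
/l/: liquid = 4.
/r/: liquid = 4.
/s/: fricative = 2.
/ŋ/: nasal = 3.
/ɫ/→/l/: 4→4 (plateau) — violation.
/l/→/r/: 4→4 (plateau) — violation.
/r/→/s/: 4→2 (does not rise) — violation.
/s/→/ŋ/: 2→3 (rises) — ok.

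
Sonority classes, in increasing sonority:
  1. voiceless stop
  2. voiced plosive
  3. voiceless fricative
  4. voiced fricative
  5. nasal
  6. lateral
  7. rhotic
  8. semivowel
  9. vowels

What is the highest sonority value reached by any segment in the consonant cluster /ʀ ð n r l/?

/ʀ/ — rhotic, sonority 7.
/ð/ — voiced fricative, sonority 4.
/n/ — nasal, sonority 5.
/r/ — rhotic, sonority 7.
/l/ — lateral, sonority 6.
The maximum is 7.

7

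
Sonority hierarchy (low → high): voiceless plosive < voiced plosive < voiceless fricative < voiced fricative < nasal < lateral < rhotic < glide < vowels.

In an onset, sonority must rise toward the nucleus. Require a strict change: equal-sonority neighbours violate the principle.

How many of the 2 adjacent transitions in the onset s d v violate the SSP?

1

/s/ — voiceless fricative, sonority 3.
/d/ — voiced plosive, sonority 2.
/v/ — voiced fricative, sonority 4.
/s/→/d/: 3→2 (does not rise) — violation.
/d/→/v/: 2→4 (rises) — ok.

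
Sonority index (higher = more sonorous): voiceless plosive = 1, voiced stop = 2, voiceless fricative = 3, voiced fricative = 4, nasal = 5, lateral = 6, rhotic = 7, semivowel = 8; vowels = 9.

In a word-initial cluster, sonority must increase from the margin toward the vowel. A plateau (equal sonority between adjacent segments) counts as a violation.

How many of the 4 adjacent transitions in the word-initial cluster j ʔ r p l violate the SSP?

2

/j/ — semivowel, sonority 8.
/ʔ/ — voiceless plosive, sonority 1.
/r/ — rhotic, sonority 7.
/p/ — voiceless plosive, sonority 1.
/l/ — lateral, sonority 6.
/j/→/ʔ/: 8→1 (does not rise) — violation.
/ʔ/→/r/: 1→7 (rises) — ok.
/r/→/p/: 7→1 (does not rise) — violation.
/p/→/l/: 1→6 (rises) — ok.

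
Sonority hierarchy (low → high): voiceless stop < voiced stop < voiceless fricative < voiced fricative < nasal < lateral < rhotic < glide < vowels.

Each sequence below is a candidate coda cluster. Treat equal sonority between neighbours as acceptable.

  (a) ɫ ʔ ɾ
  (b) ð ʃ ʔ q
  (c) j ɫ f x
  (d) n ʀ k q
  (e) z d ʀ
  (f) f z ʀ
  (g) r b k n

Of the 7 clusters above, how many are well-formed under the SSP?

(a) ɫ ʔ ɾ: profile 6-1-7 — violates.
(b) ð ʃ ʔ q: profile 4-3-1-1 — obeys.
(c) j ɫ f x: profile 8-6-3-3 — obeys.
(d) n ʀ k q: profile 5-7-1-1 — violates.
(e) z d ʀ: profile 4-2-7 — violates.
(f) f z ʀ: profile 3-4-7 — violates.
(g) r b k n: profile 7-2-1-5 — violates.

2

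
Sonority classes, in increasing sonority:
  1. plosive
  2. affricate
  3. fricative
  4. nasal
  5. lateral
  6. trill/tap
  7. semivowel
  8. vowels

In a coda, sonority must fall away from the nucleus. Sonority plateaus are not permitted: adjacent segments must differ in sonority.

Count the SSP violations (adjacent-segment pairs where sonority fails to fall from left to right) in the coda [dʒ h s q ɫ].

3

/dʒ/ is an affricate (sonority 2).
/h/ is a fricative (sonority 3).
/s/ is a fricative (sonority 3).
/q/ is a plosive (sonority 1).
/ɫ/ is a lateral (sonority 5).
/dʒ/→/h/: 2→3 (does not fall) — violation.
/h/→/s/: 3→3 (plateau) — violation.
/s/→/q/: 3→1 (falls) — ok.
/q/→/ɫ/: 1→5 (does not fall) — violation.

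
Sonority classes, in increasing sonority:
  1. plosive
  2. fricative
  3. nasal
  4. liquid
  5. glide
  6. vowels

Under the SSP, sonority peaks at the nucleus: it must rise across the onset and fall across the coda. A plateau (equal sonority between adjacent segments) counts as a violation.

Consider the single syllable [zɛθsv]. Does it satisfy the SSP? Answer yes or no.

no

Onset: /z/ is a fricative (sonority 2); then the nucleus /ɛ/ (sonority 6).
Onset profile 2-6 — rises to the nucleus.
Coda: /θ/ is a fricative (sonority 2), /s/ is a fricative (sonority 2), /v/ is a fricative (sonority 2).
Coda profile 6-2-2-2 — does not strictly fall throughout.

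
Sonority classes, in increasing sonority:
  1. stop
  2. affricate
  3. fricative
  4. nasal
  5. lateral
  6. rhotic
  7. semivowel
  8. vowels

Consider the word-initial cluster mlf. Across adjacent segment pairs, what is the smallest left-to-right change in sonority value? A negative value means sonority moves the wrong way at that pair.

-2

/m/ — nasal, sonority 4.
/l/ — lateral, sonority 5.
/f/ — fricative, sonority 3.
/m/→/l/: change +1.
/l/→/f/: change -2.
Minimum = -2.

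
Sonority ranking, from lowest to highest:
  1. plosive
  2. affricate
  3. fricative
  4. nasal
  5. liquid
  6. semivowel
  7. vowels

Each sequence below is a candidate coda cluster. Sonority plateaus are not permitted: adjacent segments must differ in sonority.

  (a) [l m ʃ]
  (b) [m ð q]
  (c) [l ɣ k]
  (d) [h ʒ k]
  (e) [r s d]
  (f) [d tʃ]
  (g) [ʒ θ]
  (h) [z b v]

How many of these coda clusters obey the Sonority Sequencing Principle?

(a) sonority 5-4-3: well-formed.
(b) sonority 4-3-1: well-formed.
(c) sonority 5-3-1: well-formed.
(d) sonority 3-3-1: ill-formed.
(e) sonority 5-3-1: well-formed.
(f) sonority 1-2: ill-formed.
(g) sonority 3-3: ill-formed.
(h) sonority 3-1-3: ill-formed.

4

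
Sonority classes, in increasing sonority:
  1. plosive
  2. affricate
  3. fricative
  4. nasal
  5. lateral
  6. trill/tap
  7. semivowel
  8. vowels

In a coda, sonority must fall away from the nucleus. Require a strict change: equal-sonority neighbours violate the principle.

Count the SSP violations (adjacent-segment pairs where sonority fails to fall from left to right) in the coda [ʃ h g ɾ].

/ʃ/: fricative = 3.
/h/: fricative = 3.
/g/: plosive = 1.
/ɾ/: trill/tap = 6.
/ʃ/→/h/: 3→3 (plateau) — violation.
/h/→/g/: 3→1 (falls) — ok.
/g/→/ɾ/: 1→6 (does not fall) — violation.

2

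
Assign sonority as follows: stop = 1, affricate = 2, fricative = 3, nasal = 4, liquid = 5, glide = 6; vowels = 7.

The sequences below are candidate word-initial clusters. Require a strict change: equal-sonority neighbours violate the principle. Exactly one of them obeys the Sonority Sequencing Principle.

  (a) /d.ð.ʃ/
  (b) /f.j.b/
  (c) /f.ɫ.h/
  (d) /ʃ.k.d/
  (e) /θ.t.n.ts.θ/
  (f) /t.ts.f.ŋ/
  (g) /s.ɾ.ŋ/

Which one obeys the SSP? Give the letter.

(a) /d.ð.ʃ/: profile 1-3-3 — violates.
(b) /f.j.b/: profile 3-6-1 — violates.
(c) /f.ɫ.h/: profile 3-5-3 — violates.
(d) /ʃ.k.d/: profile 3-1-1 — violates.
(e) /θ.t.n.ts.θ/: profile 3-1-4-2-3 — violates.
(f) /t.ts.f.ŋ/: profile 1-2-3-4 — obeys.
(g) /s.ɾ.ŋ/: profile 3-5-4 — violates.

f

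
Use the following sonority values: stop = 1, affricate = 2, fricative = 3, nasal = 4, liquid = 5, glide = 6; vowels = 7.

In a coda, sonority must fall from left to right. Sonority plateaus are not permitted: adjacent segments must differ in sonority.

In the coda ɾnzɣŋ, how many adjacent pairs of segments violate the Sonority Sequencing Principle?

2

/ɾ/ is a liquid (sonority 5).
/n/ is a nasal (sonority 4).
/z/ is a fricative (sonority 3).
/ɣ/ is a fricative (sonority 3).
/ŋ/ is a nasal (sonority 4).
/ɾ/→/n/: 5→4 (falls) — ok.
/n/→/z/: 4→3 (falls) — ok.
/z/→/ɣ/: 3→3 (plateau) — violation.
/ɣ/→/ŋ/: 3→4 (does not fall) — violation.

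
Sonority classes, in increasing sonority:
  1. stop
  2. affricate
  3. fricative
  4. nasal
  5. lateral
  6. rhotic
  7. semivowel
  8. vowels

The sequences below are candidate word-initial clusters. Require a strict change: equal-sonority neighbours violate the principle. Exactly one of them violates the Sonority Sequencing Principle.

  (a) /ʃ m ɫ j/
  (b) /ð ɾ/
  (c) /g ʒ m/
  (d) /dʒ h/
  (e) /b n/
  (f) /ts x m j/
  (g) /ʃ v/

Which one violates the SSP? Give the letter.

g

(a) 3-4-5-7 → obeys
(b) 3-6 → obeys
(c) 1-3-4 → obeys
(d) 2-3 → obeys
(e) 1-4 → obeys
(f) 2-3-4-7 → obeys
(g) 3-3 → violates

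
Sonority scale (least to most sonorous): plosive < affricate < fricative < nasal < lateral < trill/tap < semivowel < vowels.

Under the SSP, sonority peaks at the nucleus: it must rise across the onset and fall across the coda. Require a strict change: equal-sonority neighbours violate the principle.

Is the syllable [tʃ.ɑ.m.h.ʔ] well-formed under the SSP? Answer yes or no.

Onset: /tʃ/ is an affricate (sonority 2); then the nucleus /ɑ/ (sonority 8).
Onset profile 2-8 — rises to the nucleus.
Coda: /m/ is a nasal (sonority 4), /h/ is a fricative (sonority 3), /ʔ/ is a plosive (sonority 1).
Coda profile 8-4-3-1 — falls from the nucleus.

yes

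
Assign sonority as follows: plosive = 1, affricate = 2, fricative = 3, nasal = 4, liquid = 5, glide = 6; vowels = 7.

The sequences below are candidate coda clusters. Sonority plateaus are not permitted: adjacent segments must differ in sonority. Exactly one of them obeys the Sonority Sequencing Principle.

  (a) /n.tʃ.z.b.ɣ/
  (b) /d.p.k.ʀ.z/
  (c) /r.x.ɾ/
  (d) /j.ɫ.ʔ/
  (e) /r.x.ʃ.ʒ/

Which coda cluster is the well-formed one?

(a) 4-2-3-1-3 → violates
(b) 1-1-1-5-3 → violates
(c) 5-3-5 → violates
(d) 6-5-1 → obeys
(e) 5-3-3-3 → violates

d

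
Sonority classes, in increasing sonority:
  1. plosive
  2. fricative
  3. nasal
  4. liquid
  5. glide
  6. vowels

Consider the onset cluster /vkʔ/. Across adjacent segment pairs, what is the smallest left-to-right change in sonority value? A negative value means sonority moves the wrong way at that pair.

/v/ — fricative, sonority 2.
/k/ — plosive, sonority 1.
/ʔ/ — plosive, sonority 1.
/v/→/k/: change -1.
/k/→/ʔ/: change +0.
Minimum = -1.

-1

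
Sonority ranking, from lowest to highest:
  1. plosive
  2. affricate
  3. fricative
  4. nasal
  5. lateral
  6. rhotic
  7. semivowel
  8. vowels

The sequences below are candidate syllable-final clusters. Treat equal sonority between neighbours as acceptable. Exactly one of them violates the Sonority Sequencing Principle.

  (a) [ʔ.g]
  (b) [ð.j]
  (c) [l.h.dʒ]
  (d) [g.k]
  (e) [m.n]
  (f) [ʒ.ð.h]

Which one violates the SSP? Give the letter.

(a) 1-1 → obeys
(b) 3-7 → violates
(c) 5-3-2 → obeys
(d) 1-1 → obeys
(e) 4-4 → obeys
(f) 3-3-3 → obeys

b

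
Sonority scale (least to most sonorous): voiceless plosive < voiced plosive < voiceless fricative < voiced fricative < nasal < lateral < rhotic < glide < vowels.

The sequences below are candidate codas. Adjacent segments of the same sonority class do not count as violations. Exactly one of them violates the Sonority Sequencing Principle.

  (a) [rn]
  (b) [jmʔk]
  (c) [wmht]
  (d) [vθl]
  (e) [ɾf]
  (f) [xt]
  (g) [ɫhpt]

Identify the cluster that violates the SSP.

(a) sonority 7-5: well-formed.
(b) sonority 8-5-1-1: well-formed.
(c) sonority 8-5-3-1: well-formed.
(d) sonority 4-3-6: ill-formed.
(e) sonority 7-3: well-formed.
(f) sonority 3-1: well-formed.
(g) sonority 6-3-1-1: well-formed.

d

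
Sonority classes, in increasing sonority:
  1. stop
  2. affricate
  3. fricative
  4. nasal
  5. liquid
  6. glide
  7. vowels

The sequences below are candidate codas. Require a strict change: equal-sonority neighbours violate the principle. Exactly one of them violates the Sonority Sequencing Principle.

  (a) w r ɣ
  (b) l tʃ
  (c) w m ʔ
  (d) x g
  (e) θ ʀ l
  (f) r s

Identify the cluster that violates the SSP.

e

(a) w r ɣ: profile 6-5-3 — obeys.
(b) l tʃ: profile 5-2 — obeys.
(c) w m ʔ: profile 6-4-1 — obeys.
(d) x g: profile 3-1 — obeys.
(e) θ ʀ l: profile 3-5-5 — violates.
(f) r s: profile 5-3 — obeys.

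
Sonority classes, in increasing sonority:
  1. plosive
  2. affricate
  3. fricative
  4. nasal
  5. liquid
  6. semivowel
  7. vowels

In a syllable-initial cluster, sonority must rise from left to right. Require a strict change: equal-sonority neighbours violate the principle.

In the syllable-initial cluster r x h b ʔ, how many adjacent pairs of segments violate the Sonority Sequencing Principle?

4

/r/ is a liquid (sonority 5).
/x/ is a fricative (sonority 3).
/h/ is a fricative (sonority 3).
/b/ is a plosive (sonority 1).
/ʔ/ is a plosive (sonority 1).
/r/→/x/: 5→3 (does not rise) — violation.
/x/→/h/: 3→3 (plateau) — violation.
/h/→/b/: 3→1 (does not rise) — violation.
/b/→/ʔ/: 1→1 (plateau) — violation.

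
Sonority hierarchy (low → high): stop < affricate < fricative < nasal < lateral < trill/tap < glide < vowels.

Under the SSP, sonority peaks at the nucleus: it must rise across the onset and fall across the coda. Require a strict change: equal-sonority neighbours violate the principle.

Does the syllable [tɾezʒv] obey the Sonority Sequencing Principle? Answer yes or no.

Onset: /t/ is a stop (sonority 1), /ɾ/ is a trill/tap (sonority 6); then the nucleus /e/ (sonority 8).
Onset profile 1-6-8 — rises to the nucleus.
Coda: /z/ is a fricative (sonority 3), /ʒ/ is a fricative (sonority 3), /v/ is a fricative (sonority 3).
Coda profile 8-3-3-3 — does not strictly fall throughout.

no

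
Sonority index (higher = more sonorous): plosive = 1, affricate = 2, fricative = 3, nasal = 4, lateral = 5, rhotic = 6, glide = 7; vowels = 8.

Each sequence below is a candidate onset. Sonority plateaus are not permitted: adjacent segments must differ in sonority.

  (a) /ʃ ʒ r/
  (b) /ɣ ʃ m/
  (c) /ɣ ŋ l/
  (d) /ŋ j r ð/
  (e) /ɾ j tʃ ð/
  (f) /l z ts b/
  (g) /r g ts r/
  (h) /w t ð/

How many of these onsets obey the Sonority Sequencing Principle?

1

(a) 3-3-6 → violates
(b) 3-3-4 → violates
(c) 3-4-5 → obeys
(d) 4-7-6-3 → violates
(e) 6-7-2-3 → violates
(f) 5-3-2-1 → violates
(g) 6-1-2-6 → violates
(h) 7-1-3 → violates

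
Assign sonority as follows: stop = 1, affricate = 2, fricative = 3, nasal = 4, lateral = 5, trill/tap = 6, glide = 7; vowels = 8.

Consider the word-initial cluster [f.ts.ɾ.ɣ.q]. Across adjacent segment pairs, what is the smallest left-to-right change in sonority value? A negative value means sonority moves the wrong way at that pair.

/f/ — fricative, sonority 3.
/ts/ — affricate, sonority 2.
/ɾ/ — trill/tap, sonority 6.
/ɣ/ — fricative, sonority 3.
/q/ — stop, sonority 1.
/f/→/ts/: change -1.
/ts/→/ɾ/: change +4.
/ɾ/→/ɣ/: change -3.
/ɣ/→/q/: change -2.
Minimum = -3.

-3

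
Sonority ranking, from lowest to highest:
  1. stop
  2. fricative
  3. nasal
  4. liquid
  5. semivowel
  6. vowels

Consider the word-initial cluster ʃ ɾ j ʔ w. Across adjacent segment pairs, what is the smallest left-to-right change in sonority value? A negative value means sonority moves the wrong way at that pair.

-4

/ʃ/: fricative = 2.
/ɾ/: liquid = 4.
/j/: semivowel = 5.
/ʔ/: stop = 1.
/w/: semivowel = 5.
/ʃ/→/ɾ/: change +2.
/ɾ/→/j/: change +1.
/j/→/ʔ/: change -4.
/ʔ/→/w/: change +4.
Minimum = -4.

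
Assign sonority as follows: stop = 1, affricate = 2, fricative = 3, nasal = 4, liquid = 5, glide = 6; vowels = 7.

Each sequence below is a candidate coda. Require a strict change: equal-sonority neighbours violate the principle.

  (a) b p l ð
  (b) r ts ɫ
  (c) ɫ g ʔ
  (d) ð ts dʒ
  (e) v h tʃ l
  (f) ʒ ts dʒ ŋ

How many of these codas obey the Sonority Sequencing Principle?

(a) 1-1-5-3 → violates
(b) 5-2-5 → violates
(c) 5-1-1 → violates
(d) 3-2-2 → violates
(e) 3-3-2-5 → violates
(f) 3-2-2-4 → violates

0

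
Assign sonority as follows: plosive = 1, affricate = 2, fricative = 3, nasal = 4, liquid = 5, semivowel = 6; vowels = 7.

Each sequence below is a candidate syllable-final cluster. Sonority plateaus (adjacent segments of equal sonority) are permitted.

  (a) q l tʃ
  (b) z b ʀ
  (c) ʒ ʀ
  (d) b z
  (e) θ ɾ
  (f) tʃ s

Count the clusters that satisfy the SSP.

0

(a) sonority 1-5-2: ill-formed.
(b) sonority 3-1-5: ill-formed.
(c) sonority 3-5: ill-formed.
(d) sonority 1-3: ill-formed.
(e) sonority 3-5: ill-formed.
(f) sonority 2-3: ill-formed.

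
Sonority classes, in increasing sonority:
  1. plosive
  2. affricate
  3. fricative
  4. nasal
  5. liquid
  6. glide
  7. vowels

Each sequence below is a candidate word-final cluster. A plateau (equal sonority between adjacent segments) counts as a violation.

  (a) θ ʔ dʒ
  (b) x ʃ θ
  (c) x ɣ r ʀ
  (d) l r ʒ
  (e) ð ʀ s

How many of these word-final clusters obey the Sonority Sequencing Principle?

0

(a) sonority 3-1-2: ill-formed.
(b) sonority 3-3-3: ill-formed.
(c) sonority 3-3-5-5: ill-formed.
(d) sonority 5-5-3: ill-formed.
(e) sonority 3-5-3: ill-formed.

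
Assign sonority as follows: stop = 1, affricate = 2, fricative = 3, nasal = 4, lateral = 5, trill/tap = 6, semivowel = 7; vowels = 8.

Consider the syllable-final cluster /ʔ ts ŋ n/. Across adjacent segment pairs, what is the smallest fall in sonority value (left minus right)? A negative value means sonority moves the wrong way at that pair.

-2

/ʔ/: stop = 1.
/ts/: affricate = 2.
/ŋ/: nasal = 4.
/n/: nasal = 4.
/ʔ/→/ts/: change -1.
/ts/→/ŋ/: change -2.
/ŋ/→/n/: change +0.
Minimum = -2.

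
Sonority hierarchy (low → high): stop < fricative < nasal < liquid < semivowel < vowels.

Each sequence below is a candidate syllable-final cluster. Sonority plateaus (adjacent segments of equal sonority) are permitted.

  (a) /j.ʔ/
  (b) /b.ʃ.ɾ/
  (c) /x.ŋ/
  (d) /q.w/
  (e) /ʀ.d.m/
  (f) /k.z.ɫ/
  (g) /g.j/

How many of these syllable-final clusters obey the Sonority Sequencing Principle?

(a) /j.ʔ/: profile 5-1 — obeys.
(b) /b.ʃ.ɾ/: profile 1-2-4 — violates.
(c) /x.ŋ/: profile 2-3 — violates.
(d) /q.w/: profile 1-5 — violates.
(e) /ʀ.d.m/: profile 4-1-3 — violates.
(f) /k.z.ɫ/: profile 1-2-4 — violates.
(g) /g.j/: profile 1-5 — violates.

1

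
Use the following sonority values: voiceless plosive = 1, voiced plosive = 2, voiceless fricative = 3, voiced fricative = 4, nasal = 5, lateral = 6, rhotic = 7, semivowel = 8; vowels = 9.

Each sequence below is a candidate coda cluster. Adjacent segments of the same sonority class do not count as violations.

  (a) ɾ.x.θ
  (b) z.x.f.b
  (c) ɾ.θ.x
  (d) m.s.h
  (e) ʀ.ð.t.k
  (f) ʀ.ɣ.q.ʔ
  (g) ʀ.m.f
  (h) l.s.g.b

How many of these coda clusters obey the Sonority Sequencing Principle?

(a) sonority 7-3-3: well-formed.
(b) sonority 4-3-3-2: well-formed.
(c) sonority 7-3-3: well-formed.
(d) sonority 5-3-3: well-formed.
(e) sonority 7-4-1-1: well-formed.
(f) sonority 7-4-1-1: well-formed.
(g) sonority 7-5-3: well-formed.
(h) sonority 6-3-2-2: well-formed.

8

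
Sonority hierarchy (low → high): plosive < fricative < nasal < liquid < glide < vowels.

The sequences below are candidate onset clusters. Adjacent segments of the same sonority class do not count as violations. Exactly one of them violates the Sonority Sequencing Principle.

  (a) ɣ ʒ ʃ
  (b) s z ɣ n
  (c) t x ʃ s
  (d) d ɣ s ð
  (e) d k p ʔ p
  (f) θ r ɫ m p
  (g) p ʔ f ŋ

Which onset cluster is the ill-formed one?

f

(a) 2-2-2 → obeys
(b) 2-2-2-3 → obeys
(c) 1-2-2-2 → obeys
(d) 1-2-2-2 → obeys
(e) 1-1-1-1-1 → obeys
(f) 2-4-4-3-1 → violates
(g) 1-1-2-3 → obeys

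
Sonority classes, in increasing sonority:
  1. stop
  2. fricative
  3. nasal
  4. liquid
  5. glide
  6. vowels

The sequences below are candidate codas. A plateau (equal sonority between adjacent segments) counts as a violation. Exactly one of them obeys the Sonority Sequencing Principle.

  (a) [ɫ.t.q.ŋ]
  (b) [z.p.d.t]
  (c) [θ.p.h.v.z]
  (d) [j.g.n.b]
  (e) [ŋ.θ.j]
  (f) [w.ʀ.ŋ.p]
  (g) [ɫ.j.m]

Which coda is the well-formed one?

f

(a) 4-1-1-3 → violates
(b) 2-1-1-1 → violates
(c) 2-1-2-2-2 → violates
(d) 5-1-3-1 → violates
(e) 3-2-5 → violates
(f) 5-4-3-1 → obeys
(g) 4-5-3 → violates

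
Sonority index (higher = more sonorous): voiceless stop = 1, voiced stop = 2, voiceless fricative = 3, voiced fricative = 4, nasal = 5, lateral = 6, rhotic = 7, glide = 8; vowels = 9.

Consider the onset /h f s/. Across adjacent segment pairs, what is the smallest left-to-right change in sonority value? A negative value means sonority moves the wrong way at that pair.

0

/h/ — voiceless fricative, sonority 3.
/f/ — voiceless fricative, sonority 3.
/s/ — voiceless fricative, sonority 3.
/h/→/f/: change +0.
/f/→/s/: change +0.
Minimum = 0.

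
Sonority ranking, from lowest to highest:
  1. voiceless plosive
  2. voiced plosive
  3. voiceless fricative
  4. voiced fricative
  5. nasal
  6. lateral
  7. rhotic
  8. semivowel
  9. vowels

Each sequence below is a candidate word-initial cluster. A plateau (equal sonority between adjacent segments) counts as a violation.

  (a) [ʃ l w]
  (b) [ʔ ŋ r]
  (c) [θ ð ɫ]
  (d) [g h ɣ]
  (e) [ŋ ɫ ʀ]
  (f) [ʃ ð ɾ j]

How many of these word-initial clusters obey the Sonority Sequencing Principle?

(a) [ʃ l w]: profile 3-6-8 — obeys.
(b) [ʔ ŋ r]: profile 1-5-7 — obeys.
(c) [θ ð ɫ]: profile 3-4-6 — obeys.
(d) [g h ɣ]: profile 2-3-4 — obeys.
(e) [ŋ ɫ ʀ]: profile 5-6-7 — obeys.
(f) [ʃ ð ɾ j]: profile 3-4-7-8 — obeys.

6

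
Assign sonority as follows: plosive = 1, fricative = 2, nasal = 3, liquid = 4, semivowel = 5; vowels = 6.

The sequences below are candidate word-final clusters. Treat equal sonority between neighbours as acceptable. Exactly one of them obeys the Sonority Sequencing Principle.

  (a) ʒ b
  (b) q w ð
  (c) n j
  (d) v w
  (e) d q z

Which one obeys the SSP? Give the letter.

a

(a) ʒ b: profile 2-1 — obeys.
(b) q w ð: profile 1-5-2 — violates.
(c) n j: profile 3-5 — violates.
(d) v w: profile 2-5 — violates.
(e) d q z: profile 1-1-2 — violates.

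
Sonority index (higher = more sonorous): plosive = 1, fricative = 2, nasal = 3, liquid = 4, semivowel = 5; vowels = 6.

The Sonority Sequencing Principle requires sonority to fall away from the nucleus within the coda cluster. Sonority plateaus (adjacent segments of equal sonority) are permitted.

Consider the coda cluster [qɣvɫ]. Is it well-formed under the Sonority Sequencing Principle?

/q/ — plosive, sonority 1.
/ɣ/ — fricative, sonority 2.
/v/ — fricative, sonority 2.
/ɫ/ — liquid, sonority 4.
The profile is 1-2-2-4. Between /q/ (1) and /ɣ/ (2) sonority does not fall, so the cluster violates the SSP.

no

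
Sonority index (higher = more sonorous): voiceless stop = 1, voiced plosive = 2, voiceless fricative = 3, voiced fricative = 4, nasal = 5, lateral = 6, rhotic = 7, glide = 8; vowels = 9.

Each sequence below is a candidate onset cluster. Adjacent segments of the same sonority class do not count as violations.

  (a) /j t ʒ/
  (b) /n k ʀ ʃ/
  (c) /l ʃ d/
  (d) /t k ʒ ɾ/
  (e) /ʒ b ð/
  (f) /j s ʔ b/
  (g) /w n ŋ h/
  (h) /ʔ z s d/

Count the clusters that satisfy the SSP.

1

(a) /j t ʒ/: profile 8-1-4 — violates.
(b) /n k ʀ ʃ/: profile 5-1-7-3 — violates.
(c) /l ʃ d/: profile 6-3-2 — violates.
(d) /t k ʒ ɾ/: profile 1-1-4-7 — obeys.
(e) /ʒ b ð/: profile 4-2-4 — violates.
(f) /j s ʔ b/: profile 8-3-1-2 — violates.
(g) /w n ŋ h/: profile 8-5-5-3 — violates.
(h) /ʔ z s d/: profile 1-4-3-2 — violates.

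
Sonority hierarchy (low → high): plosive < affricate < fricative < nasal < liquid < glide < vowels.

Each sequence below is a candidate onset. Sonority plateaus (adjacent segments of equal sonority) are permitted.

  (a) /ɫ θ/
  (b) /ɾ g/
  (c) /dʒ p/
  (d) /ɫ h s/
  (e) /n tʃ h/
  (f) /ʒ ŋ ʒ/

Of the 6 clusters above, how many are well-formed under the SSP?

0

(a) /ɫ θ/: profile 5-3 — violates.
(b) /ɾ g/: profile 5-1 — violates.
(c) /dʒ p/: profile 2-1 — violates.
(d) /ɫ h s/: profile 5-3-3 — violates.
(e) /n tʃ h/: profile 4-2-3 — violates.
(f) /ʒ ŋ ʒ/: profile 3-4-3 — violates.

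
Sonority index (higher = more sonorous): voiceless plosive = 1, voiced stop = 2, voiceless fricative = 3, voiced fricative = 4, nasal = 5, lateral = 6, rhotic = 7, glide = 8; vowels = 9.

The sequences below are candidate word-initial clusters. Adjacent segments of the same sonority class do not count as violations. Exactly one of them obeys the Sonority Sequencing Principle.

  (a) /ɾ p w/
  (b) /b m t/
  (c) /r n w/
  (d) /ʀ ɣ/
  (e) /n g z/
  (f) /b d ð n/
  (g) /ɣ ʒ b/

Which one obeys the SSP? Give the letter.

f

(a) sonority 7-1-8: ill-formed.
(b) sonority 2-5-1: ill-formed.
(c) sonority 7-5-8: ill-formed.
(d) sonority 7-4: ill-formed.
(e) sonority 5-2-4: ill-formed.
(f) sonority 2-2-4-5: well-formed.
(g) sonority 4-4-2: ill-formed.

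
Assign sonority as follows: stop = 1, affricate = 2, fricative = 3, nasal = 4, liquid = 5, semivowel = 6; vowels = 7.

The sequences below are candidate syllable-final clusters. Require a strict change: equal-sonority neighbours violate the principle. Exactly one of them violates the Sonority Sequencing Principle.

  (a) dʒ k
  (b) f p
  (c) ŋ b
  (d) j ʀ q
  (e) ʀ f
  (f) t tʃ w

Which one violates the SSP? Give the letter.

f

(a) 2-1 → obeys
(b) 3-1 → obeys
(c) 4-1 → obeys
(d) 6-5-1 → obeys
(e) 5-3 → obeys
(f) 1-2-6 → violates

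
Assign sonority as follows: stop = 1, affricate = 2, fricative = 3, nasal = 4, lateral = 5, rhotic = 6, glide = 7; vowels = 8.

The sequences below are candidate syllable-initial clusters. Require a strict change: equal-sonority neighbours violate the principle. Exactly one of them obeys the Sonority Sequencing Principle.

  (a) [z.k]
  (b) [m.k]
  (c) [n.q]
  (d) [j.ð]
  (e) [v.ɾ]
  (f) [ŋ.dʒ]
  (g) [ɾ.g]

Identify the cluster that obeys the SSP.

(a) [z.k]: profile 3-1 — violates.
(b) [m.k]: profile 4-1 — violates.
(c) [n.q]: profile 4-1 — violates.
(d) [j.ð]: profile 7-3 — violates.
(e) [v.ɾ]: profile 3-6 — obeys.
(f) [ŋ.dʒ]: profile 4-2 — violates.
(g) [ɾ.g]: profile 6-1 — violates.

e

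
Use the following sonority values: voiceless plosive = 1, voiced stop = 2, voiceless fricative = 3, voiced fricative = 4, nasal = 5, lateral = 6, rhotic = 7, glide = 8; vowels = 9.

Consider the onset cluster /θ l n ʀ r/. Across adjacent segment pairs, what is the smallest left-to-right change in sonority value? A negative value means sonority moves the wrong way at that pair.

-1

/θ/ — voiceless fricative, sonority 3.
/l/ — lateral, sonority 6.
/n/ — nasal, sonority 5.
/ʀ/ — rhotic, sonority 7.
/r/ — rhotic, sonority 7.
/θ/→/l/: change +3.
/l/→/n/: change -1.
/n/→/ʀ/: change +2.
/ʀ/→/r/: change +0.
Minimum = -1.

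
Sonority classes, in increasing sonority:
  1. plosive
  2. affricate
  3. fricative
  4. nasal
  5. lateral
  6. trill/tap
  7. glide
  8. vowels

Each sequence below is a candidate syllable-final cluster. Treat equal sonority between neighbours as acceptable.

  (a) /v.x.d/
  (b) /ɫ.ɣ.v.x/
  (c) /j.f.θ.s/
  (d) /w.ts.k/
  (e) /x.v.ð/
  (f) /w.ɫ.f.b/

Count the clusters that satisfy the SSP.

(a) /v.x.d/: profile 3-3-1 — obeys.
(b) /ɫ.ɣ.v.x/: profile 5-3-3-3 — obeys.
(c) /j.f.θ.s/: profile 7-3-3-3 — obeys.
(d) /w.ts.k/: profile 7-2-1 — obeys.
(e) /x.v.ð/: profile 3-3-3 — obeys.
(f) /w.ɫ.f.b/: profile 7-5-3-1 — obeys.

6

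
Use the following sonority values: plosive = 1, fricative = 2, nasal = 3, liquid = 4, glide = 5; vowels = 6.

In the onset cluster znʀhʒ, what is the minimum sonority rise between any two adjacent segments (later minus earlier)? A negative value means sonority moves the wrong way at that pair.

/z/ — fricative, sonority 2.
/n/ — nasal, sonority 3.
/ʀ/ — liquid, sonority 4.
/h/ — fricative, sonority 2.
/ʒ/ — fricative, sonority 2.
/z/→/n/: change +1.
/n/→/ʀ/: change +1.
/ʀ/→/h/: change -2.
/h/→/ʒ/: change +0.
Minimum = -2.

-2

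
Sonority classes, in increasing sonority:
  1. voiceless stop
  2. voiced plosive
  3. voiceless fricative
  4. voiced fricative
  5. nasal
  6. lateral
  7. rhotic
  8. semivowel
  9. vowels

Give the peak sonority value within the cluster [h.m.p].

/h/ is a voiceless fricative (sonority 3).
/m/ is a nasal (sonority 5).
/p/ is a voiceless stop (sonority 1).
The maximum is 5.

5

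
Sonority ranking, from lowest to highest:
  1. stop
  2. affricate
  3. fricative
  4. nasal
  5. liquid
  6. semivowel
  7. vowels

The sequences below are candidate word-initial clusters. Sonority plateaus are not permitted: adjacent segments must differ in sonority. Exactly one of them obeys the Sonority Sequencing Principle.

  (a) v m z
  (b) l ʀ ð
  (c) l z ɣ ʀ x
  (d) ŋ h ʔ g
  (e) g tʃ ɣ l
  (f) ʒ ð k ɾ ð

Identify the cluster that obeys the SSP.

(a) 3-4-3 → violates
(b) 5-5-3 → violates
(c) 5-3-3-5-3 → violates
(d) 4-3-1-1 → violates
(e) 1-2-3-5 → obeys
(f) 3-3-1-5-3 → violates

e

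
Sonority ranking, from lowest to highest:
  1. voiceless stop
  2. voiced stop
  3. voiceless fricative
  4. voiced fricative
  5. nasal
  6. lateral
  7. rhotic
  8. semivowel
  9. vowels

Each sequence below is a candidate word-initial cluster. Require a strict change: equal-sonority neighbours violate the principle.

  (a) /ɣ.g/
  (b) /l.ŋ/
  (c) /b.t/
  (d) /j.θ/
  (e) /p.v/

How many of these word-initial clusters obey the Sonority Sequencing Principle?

(a) sonority 4-2: ill-formed.
(b) sonority 6-5: ill-formed.
(c) sonority 2-1: ill-formed.
(d) sonority 8-3: ill-formed.
(e) sonority 1-4: well-formed.

1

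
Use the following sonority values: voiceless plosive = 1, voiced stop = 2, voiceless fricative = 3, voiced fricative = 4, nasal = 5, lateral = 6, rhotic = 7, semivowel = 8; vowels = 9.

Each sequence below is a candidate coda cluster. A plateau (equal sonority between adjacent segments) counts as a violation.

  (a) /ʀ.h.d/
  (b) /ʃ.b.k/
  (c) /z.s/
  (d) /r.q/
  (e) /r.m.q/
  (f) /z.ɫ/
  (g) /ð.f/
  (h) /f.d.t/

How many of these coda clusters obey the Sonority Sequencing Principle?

7

(a) 7-3-2 → obeys
(b) 3-2-1 → obeys
(c) 4-3 → obeys
(d) 7-1 → obeys
(e) 7-5-1 → obeys
(f) 4-6 → violates
(g) 4-3 → obeys
(h) 3-2-1 → obeys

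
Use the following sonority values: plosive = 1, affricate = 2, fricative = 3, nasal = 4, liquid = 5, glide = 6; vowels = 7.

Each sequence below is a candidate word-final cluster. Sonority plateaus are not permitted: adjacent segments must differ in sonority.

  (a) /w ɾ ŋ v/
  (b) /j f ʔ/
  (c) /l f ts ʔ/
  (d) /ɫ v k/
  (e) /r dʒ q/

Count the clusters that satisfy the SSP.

5

(a) /w ɾ ŋ v/: profile 6-5-4-3 — obeys.
(b) /j f ʔ/: profile 6-3-1 — obeys.
(c) /l f ts ʔ/: profile 5-3-2-1 — obeys.
(d) /ɫ v k/: profile 5-3-1 — obeys.
(e) /r dʒ q/: profile 5-2-1 — obeys.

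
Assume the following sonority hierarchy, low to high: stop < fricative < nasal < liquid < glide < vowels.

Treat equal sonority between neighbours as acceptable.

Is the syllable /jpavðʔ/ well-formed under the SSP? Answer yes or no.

Onset: /j/ is a glide (sonority 5), /p/ is a stop (sonority 1); then the nucleus /a/ (sonority 6).
Onset profile 5-1-6 — does not rise throughout.
Coda: /v/ is a fricative (sonority 2), /ð/ is a fricative (sonority 2), /ʔ/ is a stop (sonority 1).
Coda profile 6-2-2-1 — falls from the nucleus.

no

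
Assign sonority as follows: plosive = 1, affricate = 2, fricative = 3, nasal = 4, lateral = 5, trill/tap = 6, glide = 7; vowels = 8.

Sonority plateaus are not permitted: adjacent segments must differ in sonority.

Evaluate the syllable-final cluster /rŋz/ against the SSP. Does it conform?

/r/ — trill/tap, sonority 6.
/ŋ/ — nasal, sonority 4.
/z/ — fricative, sonority 3.
The profile 6-4-3 strictly falls, so the syllable-final cluster satisfies the SSP.

yes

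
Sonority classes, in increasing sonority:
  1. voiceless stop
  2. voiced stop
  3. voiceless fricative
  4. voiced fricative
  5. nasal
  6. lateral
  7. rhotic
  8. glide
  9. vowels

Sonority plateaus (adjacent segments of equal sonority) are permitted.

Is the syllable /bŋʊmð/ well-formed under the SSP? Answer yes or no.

Onset: /b/ is a voiced stop (sonority 2), /ŋ/ is a nasal (sonority 5); then the nucleus /ʊ/ (sonority 9).
Onset profile 2-5-9 — rises to the nucleus.
Coda: /m/ is a nasal (sonority 5), /ð/ is a voiced fricative (sonority 4).
Coda profile 9-5-4 — falls from the nucleus.

yes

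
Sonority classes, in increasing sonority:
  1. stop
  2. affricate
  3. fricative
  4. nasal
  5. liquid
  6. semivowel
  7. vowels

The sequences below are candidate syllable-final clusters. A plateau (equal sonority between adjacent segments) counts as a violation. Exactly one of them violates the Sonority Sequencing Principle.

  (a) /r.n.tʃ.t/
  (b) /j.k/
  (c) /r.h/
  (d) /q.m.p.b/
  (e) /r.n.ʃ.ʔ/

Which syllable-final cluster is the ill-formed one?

d

(a) sonority 5-4-2-1: well-formed.
(b) sonority 6-1: well-formed.
(c) sonority 5-3: well-formed.
(d) sonority 1-4-1-1: ill-formed.
(e) sonority 5-4-3-1: well-formed.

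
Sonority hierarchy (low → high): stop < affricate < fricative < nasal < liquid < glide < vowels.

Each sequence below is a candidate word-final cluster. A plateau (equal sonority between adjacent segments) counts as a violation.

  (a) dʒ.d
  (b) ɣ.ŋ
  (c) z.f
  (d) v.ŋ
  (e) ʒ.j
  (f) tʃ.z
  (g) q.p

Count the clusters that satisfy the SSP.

1

(a) 2-1 → obeys
(b) 3-4 → violates
(c) 3-3 → violates
(d) 3-4 → violates
(e) 3-6 → violates
(f) 2-3 → violates
(g) 1-1 → violates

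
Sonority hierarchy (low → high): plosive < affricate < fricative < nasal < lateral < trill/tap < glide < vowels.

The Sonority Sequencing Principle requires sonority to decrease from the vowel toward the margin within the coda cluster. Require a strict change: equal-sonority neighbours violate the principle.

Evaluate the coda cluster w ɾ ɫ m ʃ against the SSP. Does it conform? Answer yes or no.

/w/ is a glide (sonority 7).
/ɾ/ is a trill/tap (sonority 6).
/ɫ/ is a lateral (sonority 5).
/m/ is a nasal (sonority 4).
/ʃ/ is a fricative (sonority 3).
The profile 7-6-5-4-3 strictly falls, so the coda cluster satisfies the SSP.

yes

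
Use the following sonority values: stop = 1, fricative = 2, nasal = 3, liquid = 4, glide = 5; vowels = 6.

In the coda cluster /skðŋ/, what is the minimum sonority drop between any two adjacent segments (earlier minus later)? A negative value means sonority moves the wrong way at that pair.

/s/: fricative = 2.
/k/: stop = 1.
/ð/: fricative = 2.
/ŋ/: nasal = 3.
/s/→/k/: change +1.
/k/→/ð/: change -1.
/ð/→/ŋ/: change -1.
Minimum = -1.

-1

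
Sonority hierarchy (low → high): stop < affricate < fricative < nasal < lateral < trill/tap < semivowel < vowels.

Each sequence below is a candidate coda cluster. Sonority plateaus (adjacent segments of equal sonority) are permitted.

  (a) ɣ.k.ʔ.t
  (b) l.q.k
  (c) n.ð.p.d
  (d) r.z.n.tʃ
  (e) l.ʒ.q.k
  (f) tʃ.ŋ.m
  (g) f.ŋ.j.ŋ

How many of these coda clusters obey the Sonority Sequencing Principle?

4

(a) 3-1-1-1 → obeys
(b) 5-1-1 → obeys
(c) 4-3-1-1 → obeys
(d) 6-3-4-2 → violates
(e) 5-3-1-1 → obeys
(f) 2-4-4 → violates
(g) 3-4-7-4 → violates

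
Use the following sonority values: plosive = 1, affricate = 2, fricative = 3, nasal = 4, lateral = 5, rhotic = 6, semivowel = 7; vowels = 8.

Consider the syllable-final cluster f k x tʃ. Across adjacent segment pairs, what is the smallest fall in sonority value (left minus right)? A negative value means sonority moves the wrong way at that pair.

-2

/f/ — fricative, sonority 3.
/k/ — plosive, sonority 1.
/x/ — fricative, sonority 3.
/tʃ/ — affricate, sonority 2.
/f/→/k/: change +2.
/k/→/x/: change -2.
/x/→/tʃ/: change +1.
Minimum = -2.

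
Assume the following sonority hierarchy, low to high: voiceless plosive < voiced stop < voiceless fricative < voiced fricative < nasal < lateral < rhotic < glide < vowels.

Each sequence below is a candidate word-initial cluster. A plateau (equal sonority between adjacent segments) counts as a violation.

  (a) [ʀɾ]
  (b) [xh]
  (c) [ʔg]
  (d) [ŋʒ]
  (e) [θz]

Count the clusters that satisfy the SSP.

2

(a) sonority 7-7: ill-formed.
(b) sonority 3-3: ill-formed.
(c) sonority 1-2: well-formed.
(d) sonority 5-4: ill-formed.
(e) sonority 3-4: well-formed.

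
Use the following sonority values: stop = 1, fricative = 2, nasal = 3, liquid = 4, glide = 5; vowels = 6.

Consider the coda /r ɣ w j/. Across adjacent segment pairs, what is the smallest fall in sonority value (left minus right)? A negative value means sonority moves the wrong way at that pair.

/r/ — liquid, sonority 4.
/ɣ/ — fricative, sonority 2.
/w/ — glide, sonority 5.
/j/ — glide, sonority 5.
/r/→/ɣ/: change +2.
/ɣ/→/w/: change -3.
/w/→/j/: change +0.
Minimum = -3.

-3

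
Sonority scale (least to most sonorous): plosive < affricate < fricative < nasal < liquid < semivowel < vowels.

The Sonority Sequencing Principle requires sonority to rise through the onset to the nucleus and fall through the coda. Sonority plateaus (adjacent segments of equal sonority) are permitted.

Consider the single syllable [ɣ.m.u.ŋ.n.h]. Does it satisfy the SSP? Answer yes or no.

Onset: /ɣ/ is a fricative (sonority 3), /m/ is a nasal (sonority 4); then the nucleus /u/ (sonority 7).
Onset profile 3-4-7 — rises to the nucleus.
Coda: /ŋ/ is a nasal (sonority 4), /n/ is a nasal (sonority 4), /h/ is a fricative (sonority 3).
Coda profile 7-4-4-3 — falls from the nucleus.

yes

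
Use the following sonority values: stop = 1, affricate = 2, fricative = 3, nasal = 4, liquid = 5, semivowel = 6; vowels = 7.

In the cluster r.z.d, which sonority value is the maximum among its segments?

/r/ — liquid, sonority 5.
/z/ — fricative, sonority 3.
/d/ — stop, sonority 1.
The maximum is 5.

5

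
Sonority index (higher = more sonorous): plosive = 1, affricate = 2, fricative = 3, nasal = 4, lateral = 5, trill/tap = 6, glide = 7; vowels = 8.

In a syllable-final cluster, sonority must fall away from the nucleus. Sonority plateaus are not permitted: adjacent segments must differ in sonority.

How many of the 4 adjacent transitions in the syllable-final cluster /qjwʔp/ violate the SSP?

3

/q/: plosive = 1.
/j/: glide = 7.
/w/: glide = 7.
/ʔ/: plosive = 1.
/p/: plosive = 1.
/q/→/j/: 1→7 (does not fall) — violation.
/j/→/w/: 7→7 (plateau) — violation.
/w/→/ʔ/: 7→1 (falls) — ok.
/ʔ/→/p/: 1→1 (plateau) — violation.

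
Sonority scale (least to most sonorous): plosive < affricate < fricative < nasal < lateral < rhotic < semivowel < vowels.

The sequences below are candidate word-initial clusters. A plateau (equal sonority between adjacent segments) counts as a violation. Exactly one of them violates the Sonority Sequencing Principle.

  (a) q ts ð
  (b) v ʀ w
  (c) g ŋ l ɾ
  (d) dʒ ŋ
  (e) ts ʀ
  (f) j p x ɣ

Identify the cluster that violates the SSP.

(a) sonority 1-2-3: well-formed.
(b) sonority 3-6-7: well-formed.
(c) sonority 1-4-5-6: well-formed.
(d) sonority 2-4: well-formed.
(e) sonority 2-6: well-formed.
(f) sonority 7-1-3-3: ill-formed.

f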